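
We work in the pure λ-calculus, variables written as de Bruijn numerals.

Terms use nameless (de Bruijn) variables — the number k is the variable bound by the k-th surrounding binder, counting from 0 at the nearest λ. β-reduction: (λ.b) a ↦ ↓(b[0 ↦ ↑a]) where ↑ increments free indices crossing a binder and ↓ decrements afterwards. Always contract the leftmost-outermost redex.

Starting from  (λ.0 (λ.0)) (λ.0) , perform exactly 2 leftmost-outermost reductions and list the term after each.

  start: (λ.0 (λ.0)) (λ.0)
  [1] (λ.0) (λ.0)
  [2] λ.0

Answer: after 2 steps: λ.0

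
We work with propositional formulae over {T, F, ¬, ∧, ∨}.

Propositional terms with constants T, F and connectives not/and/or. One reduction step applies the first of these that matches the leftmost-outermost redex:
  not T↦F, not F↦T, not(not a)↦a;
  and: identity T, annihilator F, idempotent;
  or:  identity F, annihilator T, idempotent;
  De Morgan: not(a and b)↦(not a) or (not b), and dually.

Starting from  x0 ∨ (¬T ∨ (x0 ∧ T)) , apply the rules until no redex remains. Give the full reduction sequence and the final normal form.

  start: x0 ∨ (¬T ∨ (x0 ∧ T))
  [1] x0 ∨ (F ∨ (x0 ∧ T))
  [2] x0 ∨ (x0 ∧ T)
  [3] x0 ∨ x0
  [4] x0

Answer: normal form = x0  (in 4 steps)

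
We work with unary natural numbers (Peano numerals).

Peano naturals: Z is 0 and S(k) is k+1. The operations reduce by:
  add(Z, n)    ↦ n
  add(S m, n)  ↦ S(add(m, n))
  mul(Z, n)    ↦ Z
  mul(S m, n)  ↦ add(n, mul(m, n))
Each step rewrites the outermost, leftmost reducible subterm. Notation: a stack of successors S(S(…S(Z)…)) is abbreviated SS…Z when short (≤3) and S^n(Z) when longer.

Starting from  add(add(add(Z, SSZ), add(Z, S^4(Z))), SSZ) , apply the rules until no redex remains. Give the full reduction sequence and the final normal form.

Answer: normal form = S^8(Z)  (in 12 steps)

Derivation:
  start: add(add(add(Z, SSZ), add(Z, S^4(Z))), SSZ)
  [1] add(add(SSZ, add(Z, S^4(Z))), SSZ)
  [2] add(S(add(SZ, add(Z, S^4(Z)))), SSZ)
  [3] S(add(add(SZ, add(Z, S^4(Z))), SSZ))
  [4] S(add(S(add(Z, add(Z, S^4(Z)))), SSZ))
  [5] S(S(add(add(Z, add(Z, S^4(Z))), SSZ)))
  [6] S(S(add(add(Z, S^4(Z)), SSZ)))
  [7] S(S(add(S^4(Z), SSZ)))
  [8] S(S(S(add(SSSZ, SSZ))))
  [9] S(S(S(S(add(SSZ, SSZ)))))
  [10] S(S(S(S(S(add(SZ, SSZ))))))
  [11] S(S(S(S(S(S(add(Z, SSZ)))))))
  [12] S^8(Z)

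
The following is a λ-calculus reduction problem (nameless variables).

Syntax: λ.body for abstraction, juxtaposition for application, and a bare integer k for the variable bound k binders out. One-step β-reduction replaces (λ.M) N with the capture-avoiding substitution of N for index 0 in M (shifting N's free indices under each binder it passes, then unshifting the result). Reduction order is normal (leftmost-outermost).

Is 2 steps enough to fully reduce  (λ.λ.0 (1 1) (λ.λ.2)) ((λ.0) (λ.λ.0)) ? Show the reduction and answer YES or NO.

  start: (λ.λ.0 (1 1) (λ.λ.2)) ((λ.0) (λ.λ.0))
  step 1: λ.0 ((λ.0) (λ.λ.0) ((λ.0) (λ.λ.0))) (λ.λ.2)
  step 2: λ.0 ((λ.λ.0) ((λ.0) (λ.λ.0))) (λ.λ.2)

Answer: NO — after 2 steps the term is λ.0 ((λ.λ.0) ((λ.0) (λ.λ.0))) (λ.λ.2), not yet normal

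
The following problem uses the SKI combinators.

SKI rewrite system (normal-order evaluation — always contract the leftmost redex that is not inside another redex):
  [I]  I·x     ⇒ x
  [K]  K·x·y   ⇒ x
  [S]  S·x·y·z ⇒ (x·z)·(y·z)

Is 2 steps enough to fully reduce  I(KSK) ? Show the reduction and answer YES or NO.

Answer: YES — reaches normal form S in 2 ≤ 2 steps

Working:
  start: I(KSK)
  →1  KSK
  →2  S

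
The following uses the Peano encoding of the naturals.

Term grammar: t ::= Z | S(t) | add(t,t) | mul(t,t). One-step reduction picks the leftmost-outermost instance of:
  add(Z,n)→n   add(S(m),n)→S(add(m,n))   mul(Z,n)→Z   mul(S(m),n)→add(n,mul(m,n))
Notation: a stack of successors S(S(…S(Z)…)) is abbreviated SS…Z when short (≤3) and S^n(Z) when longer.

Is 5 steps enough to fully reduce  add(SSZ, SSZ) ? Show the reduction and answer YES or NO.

  start: add(SSZ, SSZ)
  →1  S(add(SZ, SSZ))
  →2  S(S(add(Z, SSZ)))
  →3  S^4(Z)

Answer: YES — reaches normal form S^4(Z) in 3 ≤ 5 steps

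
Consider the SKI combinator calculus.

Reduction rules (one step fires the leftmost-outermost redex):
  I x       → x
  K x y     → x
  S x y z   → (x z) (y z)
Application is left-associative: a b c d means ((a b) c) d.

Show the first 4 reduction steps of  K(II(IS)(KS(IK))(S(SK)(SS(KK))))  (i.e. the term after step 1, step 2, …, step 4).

Answer: after 4 steps: K(SS(S(SK)(SS(KK))))

Reduction:
  start: K(II(IS)(KS(IK))(S(SK)(SS(KK))))
  [1] K(I(IS)(KS(IK))(S(SK)(SS(KK))))
  [2] K(IS(KS(IK))(S(SK)(SS(KK))))
  [3] K(S(KS(IK))(S(SK)(SS(KK))))
  [4] K(SS(S(SK)(SS(KK))))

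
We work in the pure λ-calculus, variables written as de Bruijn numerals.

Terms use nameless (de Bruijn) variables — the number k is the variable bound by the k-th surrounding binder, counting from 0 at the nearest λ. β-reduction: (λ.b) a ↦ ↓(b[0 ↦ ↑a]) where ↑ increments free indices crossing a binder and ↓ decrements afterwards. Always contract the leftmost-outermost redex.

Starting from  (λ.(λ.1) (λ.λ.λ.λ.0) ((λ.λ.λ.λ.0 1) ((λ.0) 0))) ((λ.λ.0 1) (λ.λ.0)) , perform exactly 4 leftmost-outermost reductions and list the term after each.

  start: (λ.(λ.1) (λ.λ.λ.λ.0) ((λ.λ.λ.λ.0 1) ((λ.0) 0))) ((λ.λ.0 1) (λ.λ.0))
  step 1: (λ.(λ.λ.0 1) (λ.λ.0)) (λ.λ.λ.λ.0) ((λ.λ.λ.λ.0 1) ((λ.0) ((λ.λ.0 1) (λ.λ.0))))
  step 2: (λ.λ.0 1) (λ.λ.0) ((λ.λ.λ.λ.0 1) ((λ.0) ((λ.λ.0 1) (λ.λ.0))))
  step 3: (λ.0 (λ.λ.0)) ((λ.λ.λ.λ.0 1) ((λ.0) ((λ.λ.0 1) (λ.λ.0))))
  step 4: (λ.λ.λ.λ.0 1) ((λ.0) ((λ.λ.0 1) (λ.λ.0))) (λ.λ.0)

Answer: after 4 steps: (λ.λ.λ.λ.0 1) ((λ.0) ((λ.λ.0 1) (λ.λ.0))) (λ.λ.0)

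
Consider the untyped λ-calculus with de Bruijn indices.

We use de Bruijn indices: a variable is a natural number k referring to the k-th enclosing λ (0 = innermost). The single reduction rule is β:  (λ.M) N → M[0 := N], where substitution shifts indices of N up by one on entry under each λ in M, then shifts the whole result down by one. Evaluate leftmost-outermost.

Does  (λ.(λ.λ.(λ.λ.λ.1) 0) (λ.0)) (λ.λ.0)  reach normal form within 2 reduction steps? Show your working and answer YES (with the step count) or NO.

Answer: NO — after 2 steps the term is λ.(λ.λ.λ.1) 0, not yet normal

Reduction:
  start: (λ.(λ.λ.(λ.λ.λ.1) 0) (λ.0)) (λ.λ.0)
  [1] (λ.λ.(λ.λ.λ.1) 0) (λ.0)
  [2] λ.(λ.λ.λ.1) 0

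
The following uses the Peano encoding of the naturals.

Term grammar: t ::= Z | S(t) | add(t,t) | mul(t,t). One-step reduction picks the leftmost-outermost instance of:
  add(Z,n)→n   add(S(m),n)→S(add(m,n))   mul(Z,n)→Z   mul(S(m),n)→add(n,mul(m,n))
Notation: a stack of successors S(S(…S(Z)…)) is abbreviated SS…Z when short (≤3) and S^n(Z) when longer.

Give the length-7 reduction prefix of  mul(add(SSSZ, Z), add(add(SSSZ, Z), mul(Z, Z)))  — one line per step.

Answer: after 7 steps: S(add(S(add(add(SZ, Z), mul(Z, Z))), mul(add(SSZ, Z), add(add(SSSZ, Z), mul(Z, Z)))))

Derivation:
  start: mul(add(SSSZ, Z), add(add(SSSZ, Z), mul(Z, Z)))
  [1] mul(S(add(SSZ, Z)), add(add(SSSZ, Z), mul(Z, Z)))
  [2] add(add(add(SSSZ, Z), mul(Z, Z)), mul(add(SSZ, Z), add(add(SSSZ, Z), mul(Z, Z))))
  [3] add(add(S(add(SSZ, Z)), mul(Z, Z)), mul(add(SSZ, Z), add(add(SSSZ, Z), mul(Z, Z))))
  [4] add(S(add(add(SSZ, Z), mul(Z, Z))), mul(add(SSZ, Z), add(add(SSSZ, Z), mul(Z, Z))))
  [5] S(add(add(add(SSZ, Z), mul(Z, Z)), mul(add(SSZ, Z), add(add(SSSZ, Z), mul(Z, Z)))))
  [6] S(add(add(S(add(SZ, Z)), mul(Z, Z)), mul(add(SSZ, Z), add(add(SSSZ, Z), mul(Z, Z)))))
  [7] S(add(S(add(add(SZ, Z), mul(Z, Z))), mul(add(SSZ, Z), add(add(SSSZ, Z), mul(Z, Z)))))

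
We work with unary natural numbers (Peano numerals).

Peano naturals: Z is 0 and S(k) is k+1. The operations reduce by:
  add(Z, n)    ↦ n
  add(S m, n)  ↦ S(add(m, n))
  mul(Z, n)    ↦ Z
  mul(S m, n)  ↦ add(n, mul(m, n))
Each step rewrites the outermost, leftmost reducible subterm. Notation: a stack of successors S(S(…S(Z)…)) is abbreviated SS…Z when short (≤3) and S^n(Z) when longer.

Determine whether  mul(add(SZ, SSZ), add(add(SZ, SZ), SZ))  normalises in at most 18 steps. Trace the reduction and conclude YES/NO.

  start: mul(add(SZ, SSZ), add(add(SZ, SZ), SZ))
  →1  mul(S(add(Z, SSZ)), add(add(SZ, SZ), SZ))
  →2  add(add(add(SZ, SZ), SZ), mul(add(Z, SSZ), add(add(SZ, SZ), SZ)))
  →3  add(add(S(add(Z, SZ)), SZ), mul(add(Z, SSZ), add(add(SZ, SZ), SZ)))
  →4  add(S(add(add(Z, SZ), SZ)), mul(add(Z, SSZ), add(add(SZ, SZ), SZ)))
  →5  S(add(add(add(Z, SZ), SZ), mul(add(Z, SSZ), add(add(SZ, SZ), SZ))))
  →6  S(add(add(SZ, SZ), mul(add(Z, SSZ), add(add(SZ, SZ), SZ))))
  →7  S(add(S(add(Z, SZ)), mul(add(Z, SSZ), add(add(SZ, SZ), SZ))))
  →8  S(S(add(add(Z, SZ), mul(add(Z, SSZ), add(add(SZ, SZ), SZ)))))
  →9  S(S(add(SZ, mul(add(Z, SSZ), add(add(SZ, SZ), SZ)))))
  →10  S(S(S(add(Z, mul(add(Z, SSZ), add(add(SZ, SZ), SZ))))))
  →11  S(S(S(mul(add(Z, SSZ), add(add(SZ, SZ), SZ)))))
  →12  S(S(S(mul(SSZ, add(add(SZ, SZ), SZ)))))
  →13  S(S(S(add(add(add(SZ, SZ), SZ), mul(SZ, add(add(SZ, SZ), SZ))))))
  →14  S(S(S(add(add(S(add(Z, SZ)), SZ), mul(SZ, add(add(SZ, SZ), SZ))))))
  →15  S(S(S(add(S(add(add(Z, SZ), SZ)), mul(SZ, add(add(SZ, SZ), SZ))))))
  →16  S(S(S(S(add(add(add(Z, SZ), SZ), mul(SZ, add(add(SZ, SZ), SZ)))))))
  →17  S(S(S(S(add(add(SZ, SZ), mul(SZ, add(add(SZ, SZ), SZ)))))))
  →18  S(S(S(S(add(S(add(Z, SZ)), mul(SZ, add(add(SZ, SZ), SZ)))))))

Answer: NO — after 18 steps the term is S(S(S(S(add(S(add(Z, SZ)), mul(SZ, add(add(SZ, SZ), SZ))))))), not yet normal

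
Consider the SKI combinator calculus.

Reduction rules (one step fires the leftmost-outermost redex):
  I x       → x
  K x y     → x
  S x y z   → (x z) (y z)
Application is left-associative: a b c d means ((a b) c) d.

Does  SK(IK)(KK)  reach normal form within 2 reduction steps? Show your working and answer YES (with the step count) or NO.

Answer: YES — reaches normal form KK in 2 ≤ 2 steps

Derivation:
  start: SK(IK)(KK)
  step 1: K(KK)(IK(KK))
  step 2: KK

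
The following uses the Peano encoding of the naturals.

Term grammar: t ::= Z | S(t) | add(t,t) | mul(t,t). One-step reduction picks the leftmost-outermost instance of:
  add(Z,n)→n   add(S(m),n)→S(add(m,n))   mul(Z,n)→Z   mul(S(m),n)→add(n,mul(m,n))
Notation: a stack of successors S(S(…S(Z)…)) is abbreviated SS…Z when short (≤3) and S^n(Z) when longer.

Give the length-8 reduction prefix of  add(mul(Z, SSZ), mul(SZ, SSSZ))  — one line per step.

Answer: after 8 steps: SSSZ

Working:
  start: add(mul(Z, SSZ), mul(SZ, SSSZ))
  [1] add(Z, mul(SZ, SSSZ))
  [2] mul(SZ, SSSZ)
  [3] add(SSSZ, mul(Z, SSSZ))
  [4] S(add(SSZ, mul(Z, SSSZ)))
  [5] S(S(add(SZ, mul(Z, SSSZ))))
  [6] S(S(S(add(Z, mul(Z, SSSZ)))))
  [7] S(S(S(mul(Z, SSSZ))))
  [8] SSSZ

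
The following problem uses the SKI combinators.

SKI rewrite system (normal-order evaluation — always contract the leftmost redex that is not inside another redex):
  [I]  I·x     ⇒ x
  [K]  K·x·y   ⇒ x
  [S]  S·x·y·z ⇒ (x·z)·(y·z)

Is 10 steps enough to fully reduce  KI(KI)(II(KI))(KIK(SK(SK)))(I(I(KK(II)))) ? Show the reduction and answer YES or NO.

Answer: YES — reaches normal form K in 9 ≤ 10 steps

Working:
  start: KI(KI)(II(KI))(KIK(SK(SK)))(I(I(KK(II))))
  step 1: I(II(KI))(KIK(SK(SK)))(I(I(KK(II))))
  step 2: II(KI)(KIK(SK(SK)))(I(I(KK(II))))
  step 3: I(KI)(KIK(SK(SK)))(I(I(KK(II))))
  step 4: KI(KIK(SK(SK)))(I(I(KK(II))))
  step 5: I(I(I(KK(II))))
  step 6: I(I(KK(II)))
  step 7: I(KK(II))
  step 8: KK(II)
  step 9: K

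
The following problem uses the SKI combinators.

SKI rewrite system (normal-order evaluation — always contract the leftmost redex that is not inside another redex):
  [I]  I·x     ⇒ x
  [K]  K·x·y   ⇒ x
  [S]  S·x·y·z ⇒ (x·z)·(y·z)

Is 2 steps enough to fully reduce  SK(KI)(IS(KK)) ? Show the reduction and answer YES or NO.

  start: SK(KI)(IS(KK))
  [1] K(IS(KK))(KI(IS(KK)))
  [2] IS(KK)

Answer: NO — after 2 steps the term is IS(KK), not yet normal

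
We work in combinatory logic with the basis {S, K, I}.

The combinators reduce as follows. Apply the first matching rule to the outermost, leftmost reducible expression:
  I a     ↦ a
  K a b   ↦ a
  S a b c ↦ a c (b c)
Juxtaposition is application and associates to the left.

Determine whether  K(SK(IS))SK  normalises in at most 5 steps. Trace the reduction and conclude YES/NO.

  start: K(SK(IS))SK
  →1  SK(IS)K
  →2  KK(ISK)
  →3  K

Answer: YES — reaches normal form K in 3 ≤ 5 steps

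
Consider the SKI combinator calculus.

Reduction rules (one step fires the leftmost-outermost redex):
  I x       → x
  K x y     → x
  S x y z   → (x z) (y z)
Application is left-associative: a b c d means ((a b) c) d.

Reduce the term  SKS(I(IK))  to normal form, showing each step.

  start: SKS(I(IK))
  [1] K(I(IK))(S(I(IK)))
  [2] I(IK)
  [3] IK
  [4] K

Answer: normal form = K  (in 4 steps)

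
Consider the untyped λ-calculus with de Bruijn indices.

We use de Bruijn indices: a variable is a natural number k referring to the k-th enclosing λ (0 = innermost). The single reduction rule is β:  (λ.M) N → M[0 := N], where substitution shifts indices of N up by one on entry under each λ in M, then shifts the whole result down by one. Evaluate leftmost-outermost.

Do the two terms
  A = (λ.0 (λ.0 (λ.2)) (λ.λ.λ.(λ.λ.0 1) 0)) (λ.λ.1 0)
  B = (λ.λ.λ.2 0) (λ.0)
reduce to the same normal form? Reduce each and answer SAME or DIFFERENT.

Answer: DIFFERENT — A ⇓ λ.λ.λ.0 1, B ⇓ λ.λ.0

Derivation:
Term A:
  start: (λ.0 (λ.0 (λ.2)) (λ.λ.λ.(λ.λ.0 1) 0)) (λ.λ.1 0)
  step 1: (λ.λ.1 0) (λ.0 (λ.λ.λ.1 0)) (λ.λ.λ.(λ.λ.0 1) 0)
  step 2: (λ.(λ.0 (λ.λ.λ.1 0)) 0) (λ.λ.λ.(λ.λ.0 1) 0)
  step 3: (λ.0 (λ.λ.λ.1 0)) (λ.λ.λ.(λ.λ.0 1) 0)
  step 4: (λ.λ.λ.(λ.λ.0 1) 0) (λ.λ.λ.1 0)
  step 5: λ.λ.(λ.λ.0 1) 0
  step 6: λ.λ.λ.0 1

Term B:
  start: (λ.λ.λ.2 0) (λ.0)
  step 1: λ.λ.(λ.0) 0
  step 2: λ.λ.0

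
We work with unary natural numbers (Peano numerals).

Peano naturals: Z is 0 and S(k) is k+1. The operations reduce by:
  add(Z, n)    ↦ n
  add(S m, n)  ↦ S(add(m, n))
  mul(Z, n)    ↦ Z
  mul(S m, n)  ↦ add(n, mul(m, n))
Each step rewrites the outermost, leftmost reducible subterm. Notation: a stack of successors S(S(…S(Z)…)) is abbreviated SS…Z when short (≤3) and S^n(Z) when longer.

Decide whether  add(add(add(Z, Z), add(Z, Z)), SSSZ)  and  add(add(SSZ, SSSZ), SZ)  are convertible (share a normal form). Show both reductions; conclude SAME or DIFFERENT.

Term A:
  start: add(add(add(Z, Z), add(Z, Z)), SSSZ)
  →1  add(add(Z, add(Z, Z)), SSSZ)
  →2  add(add(Z, Z), SSSZ)
  →3  add(Z, SSSZ)
  →4  SSSZ

Term B:
  start: add(add(SSZ, SSSZ), SZ)
  →1  add(S(add(SZ, SSSZ)), SZ)
  →2  S(add(add(SZ, SSSZ), SZ))
  →3  S(add(S(add(Z, SSSZ)), SZ))
  →4  S(S(add(add(Z, SSSZ), SZ)))
  →5  S(S(add(SSSZ, SZ)))
  →6  S(S(S(add(SSZ, SZ))))
  →7  S(S(S(S(add(SZ, SZ)))))
  →8  S(S(S(S(S(add(Z, SZ))))))
  →9  S^6(Z)

Answer: DIFFERENT — A ⇓ SSSZ, B ⇓ S^6(Z)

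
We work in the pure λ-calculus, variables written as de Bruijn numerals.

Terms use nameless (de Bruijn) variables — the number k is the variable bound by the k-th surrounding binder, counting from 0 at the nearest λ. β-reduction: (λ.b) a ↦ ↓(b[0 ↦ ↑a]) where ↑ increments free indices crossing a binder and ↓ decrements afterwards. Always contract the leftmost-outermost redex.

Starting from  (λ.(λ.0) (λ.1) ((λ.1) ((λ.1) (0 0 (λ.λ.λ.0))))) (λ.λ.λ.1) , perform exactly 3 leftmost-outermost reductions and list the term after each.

Answer: after 3 steps: λ.λ.λ.1

Working:
  start: (λ.(λ.0) (λ.1) ((λ.1) ((λ.1) (0 0 (λ.λ.λ.0))))) (λ.λ.λ.1)
  [1] (λ.0) (λ.λ.λ.λ.1) ((λ.λ.λ.λ.1) ((λ.λ.λ.λ.1) ((λ.λ.λ.1) (λ.λ.λ.1) (λ.λ.λ.0))))
  [2] (λ.λ.λ.λ.1) ((λ.λ.λ.λ.1) ((λ.λ.λ.λ.1) ((λ.λ.λ.1) (λ.λ.λ.1) (λ.λ.λ.0))))
  [3] λ.λ.λ.1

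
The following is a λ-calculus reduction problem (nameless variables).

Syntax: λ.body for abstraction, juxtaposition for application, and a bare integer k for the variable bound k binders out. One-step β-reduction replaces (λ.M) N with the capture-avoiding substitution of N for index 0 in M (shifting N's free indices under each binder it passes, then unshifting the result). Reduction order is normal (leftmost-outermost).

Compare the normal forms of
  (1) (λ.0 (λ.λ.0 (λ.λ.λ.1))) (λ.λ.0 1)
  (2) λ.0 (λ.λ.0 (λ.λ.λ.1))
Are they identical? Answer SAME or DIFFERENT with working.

Answer: SAME — A ⇓ λ.0 (λ.λ.0 (λ.λ.λ.1)), B ⇓ λ.0 (λ.λ.0 (λ.λ.λ.1))

Reduction:
Term A:
  start: (λ.0 (λ.λ.0 (λ.λ.λ.1))) (λ.λ.0 1)
  [1] (λ.λ.0 1) (λ.λ.0 (λ.λ.λ.1))
  [2] λ.0 (λ.λ.0 (λ.λ.λ.1))

Term B:
  start: λ.0 (λ.λ.0 (λ.λ.λ.1))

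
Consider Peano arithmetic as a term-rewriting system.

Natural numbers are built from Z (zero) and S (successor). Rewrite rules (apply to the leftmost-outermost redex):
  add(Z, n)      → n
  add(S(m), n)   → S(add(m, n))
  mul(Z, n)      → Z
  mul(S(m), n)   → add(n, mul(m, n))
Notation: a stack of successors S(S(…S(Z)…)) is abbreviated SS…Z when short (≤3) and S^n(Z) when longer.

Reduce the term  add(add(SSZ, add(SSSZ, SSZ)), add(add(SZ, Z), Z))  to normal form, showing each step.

Answer: normal form = S^8(Z)  (in 19 steps)

Derivation:
  start: add(add(SSZ, add(SSSZ, SSZ)), add(add(SZ, Z), Z))
  [1] add(S(add(SZ, add(SSSZ, SSZ))), add(add(SZ, Z), Z))
  [2] S(add(add(SZ, add(SSSZ, SSZ)), add(add(SZ, Z), Z)))
  [3] S(add(S(add(Z, add(SSSZ, SSZ))), add(add(SZ, Z), Z)))
  [4] S(S(add(add(Z, add(SSSZ, SSZ)), add(add(SZ, Z), Z))))
  [5] S(S(add(add(SSSZ, SSZ), add(add(SZ, Z), Z))))
  [6] S(S(add(S(add(SSZ, SSZ)), add(add(SZ, Z), Z))))
  [7] S(S(S(add(add(SSZ, SSZ), add(add(SZ, Z), Z)))))
  [8] S(S(S(add(S(add(SZ, SSZ)), add(add(SZ, Z), Z)))))
  [9] S(S(S(S(add(add(SZ, SSZ), add(add(SZ, Z), Z))))))
  [10] S(S(S(S(add(S(add(Z, SSZ)), add(add(SZ, Z), Z))))))
  [11] S(S(S(S(S(add(add(Z, SSZ), add(add(SZ, Z), Z)))))))
  [12] S(S(S(S(S(add(SSZ, add(add(SZ, Z), Z)))))))
  [13] S(S(S(S(S(S(add(SZ, add(add(SZ, Z), Z))))))))
  [14] S(S(S(S(S(S(S(add(Z, add(add(SZ, Z), Z)))))))))
  [15] S(S(S(S(S(S(S(add(add(SZ, Z), Z))))))))
  [16] S(S(S(S(S(S(S(add(S(add(Z, Z)), Z))))))))
  [17] S(S(S(S(S(S(S(S(add(add(Z, Z), Z)))))))))
  [18] S(S(S(S(S(S(S(S(add(Z, Z)))))))))
  [19] S^8(Z)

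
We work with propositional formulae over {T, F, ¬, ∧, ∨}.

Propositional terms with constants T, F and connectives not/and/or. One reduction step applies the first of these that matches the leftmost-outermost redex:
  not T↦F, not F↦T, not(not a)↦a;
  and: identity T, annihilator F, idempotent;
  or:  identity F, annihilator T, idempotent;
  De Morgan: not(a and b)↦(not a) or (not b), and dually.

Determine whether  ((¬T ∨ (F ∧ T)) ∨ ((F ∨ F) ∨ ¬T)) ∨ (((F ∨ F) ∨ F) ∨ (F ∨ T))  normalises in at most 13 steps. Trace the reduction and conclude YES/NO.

  start: ((¬T ∨ (F ∧ T)) ∨ ((F ∨ F) ∨ ¬T)) ∨ (((F ∨ F) ∨ F) ∨ (F ∨ T))
  step 1: ((F ∨ (F ∧ T)) ∨ ((F ∨ F) ∨ ¬T)) ∨ (((F ∨ F) ∨ F) ∨ (F ∨ T))
  step 2: ((F ∧ T) ∨ ((F ∨ F) ∨ ¬T)) ∨ (((F ∨ F) ∨ F) ∨ (F ∨ T))
  step 3: (F ∨ ((F ∨ F) ∨ ¬T)) ∨ (((F ∨ F) ∨ F) ∨ (F ∨ T))
  step 4: ((F ∨ F) ∨ ¬T) ∨ (((F ∨ F) ∨ F) ∨ (F ∨ T))
  step 5: (F ∨ ¬T) ∨ (((F ∨ F) ∨ F) ∨ (F ∨ T))
  step 6: ¬T ∨ (((F ∨ F) ∨ F) ∨ (F ∨ T))
  step 7: F ∨ (((F ∨ F) ∨ F) ∨ (F ∨ T))
  step 8: ((F ∨ F) ∨ F) ∨ (F ∨ T)
  step 9: (F ∨ F) ∨ (F ∨ T)
  step 10: F ∨ (F ∨ T)
  step 11: F ∨ T
  step 12: T

Answer: YES — reaches normal form T in 12 ≤ 13 steps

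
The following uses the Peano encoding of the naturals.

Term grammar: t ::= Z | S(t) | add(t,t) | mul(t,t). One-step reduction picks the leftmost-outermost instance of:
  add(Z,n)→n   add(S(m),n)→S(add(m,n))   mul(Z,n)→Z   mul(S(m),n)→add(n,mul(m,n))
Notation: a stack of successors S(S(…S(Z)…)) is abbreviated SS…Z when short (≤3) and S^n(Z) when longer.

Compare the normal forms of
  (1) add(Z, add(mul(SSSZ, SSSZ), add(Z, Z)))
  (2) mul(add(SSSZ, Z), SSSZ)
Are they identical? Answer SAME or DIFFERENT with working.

Answer: SAME — A ⇓ S^9(Z), B ⇓ S^9(Z)

Working:
Term A:
  start: add(Z, add(mul(SSSZ, SSSZ), add(Z, Z)))
  →1  add(mul(SSSZ, SSSZ), add(Z, Z))
  →2  add(add(SSSZ, mul(SSZ, SSSZ)), add(Z, Z))
  →3  add(S(add(SSZ, mul(SSZ, SSSZ))), add(Z, Z))
  →4  S(add(add(SSZ, mul(SSZ, SSSZ)), add(Z, Z)))
  →5  S(add(S(add(SZ, mul(SSZ, SSSZ))), add(Z, Z)))
  →6  S(S(add(add(SZ, mul(SSZ, SSSZ)), add(Z, Z))))
  →7  S(S(add(S(add(Z, mul(SSZ, SSSZ))), add(Z, Z))))
  →8  S(S(S(add(add(Z, mul(SSZ, SSSZ)), add(Z, Z)))))
  →9  S(S(S(add(mul(SSZ, SSSZ), add(Z, Z)))))
  →10  S(S(S(add(add(SSSZ, mul(SZ, SSSZ)), add(Z, Z)))))
  →11  S(S(S(add(S(add(SSZ, mul(SZ, SSSZ))), add(Z, Z)))))
  →12  S(S(S(S(add(add(SSZ, mul(SZ, SSSZ)), add(Z, Z))))))
  →13  S(S(S(S(add(S(add(SZ, mul(SZ, SSSZ))), add(Z, Z))))))
  →14  S(S(S(S(S(add(add(SZ, mul(SZ, SSSZ)), add(Z, Z)))))))
  →15  S(S(S(S(S(add(S(add(Z, mul(SZ, SSSZ))), add(Z, Z)))))))
  →16  S(S(S(S(S(S(add(add(Z, mul(SZ, SSSZ)), add(Z, Z))))))))
  →17  S(S(S(S(S(S(add(mul(SZ, SSSZ), add(Z, Z))))))))
  →18  S(S(S(S(S(S(add(add(SSSZ, mul(Z, SSSZ)), add(Z, Z))))))))
  →19  S(S(S(S(S(S(add(S(add(SSZ, mul(Z, SSSZ))), add(Z, Z))))))))
  →20  S(S(S(S(S(S(S(add(add(SSZ, mul(Z, SSSZ)), add(Z, Z)))))))))
  →21  S(S(S(S(S(S(S(add(S(add(SZ, mul(Z, SSSZ))), add(Z, Z)))))))))
  →22  S(S(S(S(S(S(S(S(add(add(SZ, mul(Z, SSSZ)), add(Z, Z))))))))))
  →23  S(S(S(S(S(S(S(S(add(S(add(Z, mul(Z, SSSZ))), add(Z, Z))))))))))
  →24  S(S(S(S(S(S(S(S(S(add(add(Z, mul(Z, SSSZ)), add(Z, Z)))))))))))
  →25  S(S(S(S(S(S(S(S(S(add(mul(Z, SSSZ), add(Z, Z)))))))))))
  →26  S(S(S(S(S(S(S(S(S(add(Z, add(Z, Z)))))))))))
  →27  S(S(S(S(S(S(S(S(S(add(Z, Z))))))))))
  →28  S^9(Z)

Term B:
  start: mul(add(SSSZ, Z), SSSZ)
  →1  mul(S(add(SSZ, Z)), SSSZ)
  →2  add(SSSZ, mul(add(SSZ, Z), SSSZ))
  →3  S(add(SSZ, mul(add(SSZ, Z), SSSZ)))
  →4  S(S(add(SZ, mul(add(SSZ, Z), SSSZ))))
  →5  S(S(S(add(Z, mul(add(SSZ, Z), SSSZ)))))
  →6  S(S(S(mul(add(SSZ, Z), SSSZ))))
  →7  S(S(S(mul(S(add(SZ, Z)), SSSZ))))
  →8  S(S(S(add(SSSZ, mul(add(SZ, Z), SSSZ)))))
  →9  S(S(S(S(add(SSZ, mul(add(SZ, Z), SSSZ))))))
  →10  S(S(S(S(S(add(SZ, mul(add(SZ, Z), SSSZ)))))))
  →11  S(S(S(S(S(S(add(Z, mul(add(SZ, Z), SSSZ))))))))
  →12  S(S(S(S(S(S(mul(add(SZ, Z), SSSZ)))))))
  →13  S(S(S(S(S(S(mul(S(add(Z, Z)), SSSZ)))))))
  →14  S(S(S(S(S(S(add(SSSZ, mul(add(Z, Z), SSSZ))))))))
  →15  S(S(S(S(S(S(S(add(SSZ, mul(add(Z, Z), SSSZ)))))))))
  →16  S(S(S(S(S(S(S(S(add(SZ, mul(add(Z, Z), SSSZ))))))))))
  →17  S(S(S(S(S(S(S(S(S(add(Z, mul(add(Z, Z), SSSZ)))))))))))
  →18  S(S(S(S(S(S(S(S(S(mul(add(Z, Z), SSSZ))))))))))
  →19  S(S(S(S(S(S(S(S(S(mul(Z, SSSZ))))))))))
  →20  S^9(Z)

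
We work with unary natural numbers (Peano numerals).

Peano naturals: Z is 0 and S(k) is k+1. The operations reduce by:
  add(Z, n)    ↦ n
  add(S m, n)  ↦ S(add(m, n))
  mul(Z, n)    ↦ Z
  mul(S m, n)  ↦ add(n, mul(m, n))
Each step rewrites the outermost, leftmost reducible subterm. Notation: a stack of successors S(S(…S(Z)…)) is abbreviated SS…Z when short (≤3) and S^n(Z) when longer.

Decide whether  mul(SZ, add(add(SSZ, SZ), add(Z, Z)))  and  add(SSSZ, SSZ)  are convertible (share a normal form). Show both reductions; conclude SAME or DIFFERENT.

Term A:
  start: mul(SZ, add(add(SSZ, SZ), add(Z, Z)))
  →1  add(add(add(SSZ, SZ), add(Z, Z)), mul(Z, add(add(SSZ, SZ), add(Z, Z))))
  →2  add(add(S(add(SZ, SZ)), add(Z, Z)), mul(Z, add(add(SSZ, SZ), add(Z, Z))))
  →3  add(S(add(add(SZ, SZ), add(Z, Z))), mul(Z, add(add(SSZ, SZ), add(Z, Z))))
  →4  S(add(add(add(SZ, SZ), add(Z, Z)), mul(Z, add(add(SSZ, SZ), add(Z, Z)))))
  →5  S(add(add(S(add(Z, SZ)), add(Z, Z)), mul(Z, add(add(SSZ, SZ), add(Z, Z)))))
  →6  S(add(S(add(add(Z, SZ), add(Z, Z))), mul(Z, add(add(SSZ, SZ), add(Z, Z)))))
  →7  S(S(add(add(add(Z, SZ), add(Z, Z)), mul(Z, add(add(SSZ, SZ), add(Z, Z))))))
  →8  S(S(add(add(SZ, add(Z, Z)), mul(Z, add(add(SSZ, SZ), add(Z, Z))))))
  →9  S(S(add(S(add(Z, add(Z, Z))), mul(Z, add(add(SSZ, SZ), add(Z, Z))))))
  →10  S(S(S(add(add(Z, add(Z, Z)), mul(Z, add(add(SSZ, SZ), add(Z, Z)))))))
  →11  S(S(S(add(add(Z, Z), mul(Z, add(add(SSZ, SZ), add(Z, Z)))))))
  →12  S(S(S(add(Z, mul(Z, add(add(SSZ, SZ), add(Z, Z)))))))
  →13  S(S(S(mul(Z, add(add(SSZ, SZ), add(Z, Z))))))
  →14  SSSZ

Term B:
  start: add(SSSZ, SSZ)
  →1  S(add(SSZ, SSZ))
  →2  S(S(add(SZ, SSZ)))
  →3  S(S(S(add(Z, SSZ))))
  →4  S^5(Z)

Answer: DIFFERENT — A ⇓ SSSZ, B ⇓ S^5(Z)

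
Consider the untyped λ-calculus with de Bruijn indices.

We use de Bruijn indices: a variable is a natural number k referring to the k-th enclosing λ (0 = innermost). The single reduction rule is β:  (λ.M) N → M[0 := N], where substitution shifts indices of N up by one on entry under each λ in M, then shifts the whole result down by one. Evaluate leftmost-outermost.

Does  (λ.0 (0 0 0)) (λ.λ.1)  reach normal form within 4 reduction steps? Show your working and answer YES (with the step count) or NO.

  start: (λ.0 (0 0 0)) (λ.λ.1)
  →1  (λ.λ.1) ((λ.λ.1) (λ.λ.1) (λ.λ.1))
  →2  λ.(λ.λ.1) (λ.λ.1) (λ.λ.1)
  →3  λ.(λ.λ.λ.1) (λ.λ.1)
  →4  λ.λ.λ.1

Answer: YES — reaches normal form λ.λ.λ.1 in 4 ≤ 4 steps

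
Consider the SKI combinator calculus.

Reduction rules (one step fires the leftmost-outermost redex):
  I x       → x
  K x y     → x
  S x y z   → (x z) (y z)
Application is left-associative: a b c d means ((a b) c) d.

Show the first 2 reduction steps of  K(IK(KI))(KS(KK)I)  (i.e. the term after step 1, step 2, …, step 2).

  start: K(IK(KI))(KS(KK)I)
  step 1: IK(KI)
  step 2: K(KI)

Answer: after 2 steps: K(KI)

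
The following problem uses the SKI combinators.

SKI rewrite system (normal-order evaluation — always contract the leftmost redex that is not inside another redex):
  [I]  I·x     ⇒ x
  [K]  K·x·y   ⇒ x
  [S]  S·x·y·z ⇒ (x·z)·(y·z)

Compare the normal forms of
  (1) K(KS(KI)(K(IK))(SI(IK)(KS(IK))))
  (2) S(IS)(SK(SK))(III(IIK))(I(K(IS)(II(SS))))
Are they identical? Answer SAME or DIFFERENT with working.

Term A:
  start: K(KS(KI)(K(IK))(SI(IK)(KS(IK))))
  [1] K(S(K(IK))(SI(IK)(KS(IK))))
  [2] K(S(KK)(SI(IK)(KS(IK))))
  [3] K(S(KK)(I(KS(IK))(IK(KS(IK)))))
  [4] K(S(KK)(KS(IK)(IK(KS(IK)))))
  [5] K(S(KK)(S(IK(KS(IK)))))
  [6] K(S(KK)(S(K(KS(IK)))))
  [7] K(S(KK)(S(KS)))

Term B:
  start: S(IS)(SK(SK))(III(IIK))(I(K(IS)(II(SS))))
  [1] IS(III(IIK))(SK(SK)(III(IIK)))(I(K(IS)(II(SS))))
  [2] S(III(IIK))(SK(SK)(III(IIK)))(I(K(IS)(II(SS))))
  [3] III(IIK)(I(K(IS)(II(SS))))(SK(SK)(III(IIK))(I(K(IS)(II(SS)))))
  [4] II(IIK)(I(K(IS)(II(SS))))(SK(SK)(III(IIK))(I(K(IS)(II(SS)))))
  [5] I(IIK)(I(K(IS)(II(SS))))(SK(SK)(III(IIK))(I(K(IS)(II(SS)))))
  [6] IIK(I(K(IS)(II(SS))))(SK(SK)(III(IIK))(I(K(IS)(II(SS)))))
  [7] IK(I(K(IS)(II(SS))))(SK(SK)(III(IIK))(I(K(IS)(II(SS)))))
  [8] K(I(K(IS)(II(SS))))(SK(SK)(III(IIK))(I(K(IS)(II(SS)))))
  [9] I(K(IS)(II(SS)))
  [10] K(IS)(II(SS))
  [11] IS
  [12] S

Answer: DIFFERENT — A ⇓ K(S(KK)(S(KS))), B ⇓ S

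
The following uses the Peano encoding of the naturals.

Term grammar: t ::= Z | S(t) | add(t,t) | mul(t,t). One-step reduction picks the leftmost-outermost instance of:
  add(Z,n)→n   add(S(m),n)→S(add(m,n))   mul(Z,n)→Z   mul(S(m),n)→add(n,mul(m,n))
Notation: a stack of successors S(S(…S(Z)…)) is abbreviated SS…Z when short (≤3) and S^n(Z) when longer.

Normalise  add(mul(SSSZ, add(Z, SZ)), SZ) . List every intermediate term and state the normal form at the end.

Answer: normal form = S^4(Z)  (in 17 steps)

Derivation:
  start: add(mul(SSSZ, add(Z, SZ)), SZ)
  →1  add(add(add(Z, SZ), mul(SSZ, add(Z, SZ))), SZ)
  →2  add(add(SZ, mul(SSZ, add(Z, SZ))), SZ)
  →3  add(S(add(Z, mul(SSZ, add(Z, SZ)))), SZ)
  →4  S(add(add(Z, mul(SSZ, add(Z, SZ))), SZ))
  →5  S(add(mul(SSZ, add(Z, SZ)), SZ))
  →6  S(add(add(add(Z, SZ), mul(SZ, add(Z, SZ))), SZ))
  →7  S(add(add(SZ, mul(SZ, add(Z, SZ))), SZ))
  →8  S(add(S(add(Z, mul(SZ, add(Z, SZ)))), SZ))
  →9  S(S(add(add(Z, mul(SZ, add(Z, SZ))), SZ)))
  →10  S(S(add(mul(SZ, add(Z, SZ)), SZ)))
  →11  S(S(add(add(add(Z, SZ), mul(Z, add(Z, SZ))), SZ)))
  →12  S(S(add(add(SZ, mul(Z, add(Z, SZ))), SZ)))
  →13  S(S(add(S(add(Z, mul(Z, add(Z, SZ)))), SZ)))
  →14  S(S(S(add(add(Z, mul(Z, add(Z, SZ))), SZ))))
  →15  S(S(S(add(mul(Z, add(Z, SZ)), SZ))))
  →16  S(S(S(add(Z, SZ))))
  →17  S^4(Z)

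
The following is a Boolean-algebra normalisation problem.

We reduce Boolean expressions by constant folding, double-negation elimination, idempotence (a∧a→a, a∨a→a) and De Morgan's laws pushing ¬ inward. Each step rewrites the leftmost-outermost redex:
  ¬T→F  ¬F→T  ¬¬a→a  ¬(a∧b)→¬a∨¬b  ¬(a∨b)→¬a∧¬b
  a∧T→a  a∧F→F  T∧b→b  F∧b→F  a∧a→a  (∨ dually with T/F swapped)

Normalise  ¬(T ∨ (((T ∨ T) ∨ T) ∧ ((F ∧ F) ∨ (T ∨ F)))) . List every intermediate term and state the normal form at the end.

  start: ¬(T ∨ (((T ∨ T) ∨ T) ∧ ((F ∧ F) ∨ (T ∨ F))))
  [1] ¬T ∧ ¬(((T ∨ T) ∨ T) ∧ ((F ∧ F) ∨ (T ∨ F)))
  [2] F ∧ ¬(((T ∨ T) ∨ T) ∧ ((F ∧ F) ∨ (T ∨ F)))
  [3] F

Answer: normal form = F  (in 3 steps)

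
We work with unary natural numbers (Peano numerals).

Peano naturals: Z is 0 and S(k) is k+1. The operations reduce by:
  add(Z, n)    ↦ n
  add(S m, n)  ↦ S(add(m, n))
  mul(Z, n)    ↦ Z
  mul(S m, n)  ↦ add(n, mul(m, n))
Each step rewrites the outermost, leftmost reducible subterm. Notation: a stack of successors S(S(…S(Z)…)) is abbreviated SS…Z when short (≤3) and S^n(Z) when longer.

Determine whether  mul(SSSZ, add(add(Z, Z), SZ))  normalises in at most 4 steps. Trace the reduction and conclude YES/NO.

Answer: NO — after 4 steps the term is S(add(Z, mul(SSZ, add(add(Z, Z), SZ)))), not yet normal

Working:
  start: mul(SSSZ, add(add(Z, Z), SZ))
  →1  add(add(add(Z, Z), SZ), mul(SSZ, add(add(Z, Z), SZ)))
  →2  add(add(Z, SZ), mul(SSZ, add(add(Z, Z), SZ)))
  →3  add(SZ, mul(SSZ, add(add(Z, Z), SZ)))
  →4  S(add(Z, mul(SSZ, add(add(Z, Z), SZ))))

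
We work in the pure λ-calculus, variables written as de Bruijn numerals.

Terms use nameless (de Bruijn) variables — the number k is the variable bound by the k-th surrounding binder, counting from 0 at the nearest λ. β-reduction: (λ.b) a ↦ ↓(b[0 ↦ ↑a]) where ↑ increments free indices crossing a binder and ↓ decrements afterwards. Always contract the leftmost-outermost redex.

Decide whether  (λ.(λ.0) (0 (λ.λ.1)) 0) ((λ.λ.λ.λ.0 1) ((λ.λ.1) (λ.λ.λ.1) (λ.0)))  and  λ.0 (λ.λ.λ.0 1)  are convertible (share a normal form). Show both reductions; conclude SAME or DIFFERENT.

Term A:
  start: (λ.(λ.0) (0 (λ.λ.1)) 0) ((λ.λ.λ.λ.0 1) ((λ.λ.1) (λ.λ.λ.1) (λ.0)))
  [1] (λ.0) ((λ.λ.λ.λ.0 1) ((λ.λ.1) (λ.λ.λ.1) (λ.0)) (λ.λ.1)) ((λ.λ.λ.λ.0 1) ((λ.λ.1) (λ.λ.λ.1) (λ.0)))
  [2] (λ.λ.λ.λ.0 1) ((λ.λ.1) (λ.λ.λ.1) (λ.0)) (λ.λ.1) ((λ.λ.λ.λ.0 1) ((λ.λ.1) (λ.λ.λ.1) (λ.0)))
  [3] (λ.λ.λ.0 1) (λ.λ.1) ((λ.λ.λ.λ.0 1) ((λ.λ.1) (λ.λ.λ.1) (λ.0)))
  [4] (λ.λ.0 1) ((λ.λ.λ.λ.0 1) ((λ.λ.1) (λ.λ.λ.1) (λ.0)))
  [5] λ.0 ((λ.λ.λ.λ.0 1) ((λ.λ.1) (λ.λ.λ.1) (λ.0)))
  [6] λ.0 (λ.λ.λ.0 1)

Term B:
  start: λ.0 (λ.λ.λ.0 1)

Answer: SAME — A ⇓ λ.0 (λ.λ.λ.0 1), B ⇓ λ.0 (λ.λ.λ.0 1)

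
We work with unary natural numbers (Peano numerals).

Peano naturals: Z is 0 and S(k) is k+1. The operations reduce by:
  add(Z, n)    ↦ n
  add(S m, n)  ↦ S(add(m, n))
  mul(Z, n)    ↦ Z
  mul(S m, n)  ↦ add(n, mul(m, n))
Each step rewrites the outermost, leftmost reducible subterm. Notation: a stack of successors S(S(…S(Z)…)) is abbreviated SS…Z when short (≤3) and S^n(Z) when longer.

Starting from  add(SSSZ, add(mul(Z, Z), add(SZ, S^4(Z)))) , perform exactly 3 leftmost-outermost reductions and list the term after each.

Answer: after 3 steps: S(S(S(add(Z, add(mul(Z, Z), add(SZ, S^4(Z)))))))

Derivation:
  start: add(SSSZ, add(mul(Z, Z), add(SZ, S^4(Z))))
  →1  S(add(SSZ, add(mul(Z, Z), add(SZ, S^4(Z)))))
  →2  S(S(add(SZ, add(mul(Z, Z), add(SZ, S^4(Z))))))
  →3  S(S(S(add(Z, add(mul(Z, Z), add(SZ, S^4(Z)))))))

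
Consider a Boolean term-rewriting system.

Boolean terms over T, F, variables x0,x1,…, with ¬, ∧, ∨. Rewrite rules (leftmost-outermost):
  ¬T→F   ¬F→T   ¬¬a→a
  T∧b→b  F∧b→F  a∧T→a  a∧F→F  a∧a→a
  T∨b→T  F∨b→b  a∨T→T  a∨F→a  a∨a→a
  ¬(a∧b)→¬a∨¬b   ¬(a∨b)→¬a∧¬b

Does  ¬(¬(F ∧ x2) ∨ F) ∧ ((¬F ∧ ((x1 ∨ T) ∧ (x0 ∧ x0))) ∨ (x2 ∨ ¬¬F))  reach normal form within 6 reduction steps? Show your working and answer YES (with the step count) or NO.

  start: ¬(¬(F ∧ x2) ∨ F) ∧ ((¬F ∧ ((x1 ∨ T) ∧ (x0 ∧ x0))) ∨ (x2 ∨ ¬¬F))
  →1  (¬¬(F ∧ x2) ∧ ¬F) ∧ ((¬F ∧ ((x1 ∨ T) ∧ (x0 ∧ x0))) ∨ (x2 ∨ ¬¬F))
  →2  ((F ∧ x2) ∧ ¬F) ∧ ((¬F ∧ ((x1 ∨ T) ∧ (x0 ∧ x0))) ∨ (x2 ∨ ¬¬F))
  →3  (F ∧ ¬F) ∧ ((¬F ∧ ((x1 ∨ T) ∧ (x0 ∧ x0))) ∨ (x2 ∨ ¬¬F))
  →4  F ∧ ((¬F ∧ ((x1 ∨ T) ∧ (x0 ∧ x0))) ∨ (x2 ∨ ¬¬F))
  →5  F

Answer: YES — reaches normal form F in 5 ≤ 6 steps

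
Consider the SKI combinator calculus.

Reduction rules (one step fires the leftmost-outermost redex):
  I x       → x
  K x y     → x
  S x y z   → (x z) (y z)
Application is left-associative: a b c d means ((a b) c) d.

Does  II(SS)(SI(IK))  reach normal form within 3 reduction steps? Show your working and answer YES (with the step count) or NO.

Answer: YES — reaches normal form SS(SIK) in 3 ≤ 3 steps

Derivation:
  start: II(SS)(SI(IK))
  step 1: I(SS)(SI(IK))
  step 2: SS(SI(IK))
  step 3: SS(SIK)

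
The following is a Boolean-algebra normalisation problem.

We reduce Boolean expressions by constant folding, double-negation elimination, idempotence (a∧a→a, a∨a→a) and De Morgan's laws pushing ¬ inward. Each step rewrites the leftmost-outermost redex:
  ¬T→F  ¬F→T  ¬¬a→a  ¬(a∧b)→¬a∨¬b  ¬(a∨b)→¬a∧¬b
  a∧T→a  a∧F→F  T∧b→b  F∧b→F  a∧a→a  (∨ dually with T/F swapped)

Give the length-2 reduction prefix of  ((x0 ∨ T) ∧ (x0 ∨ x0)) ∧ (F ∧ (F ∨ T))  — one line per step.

Answer: after 2 steps: (x0 ∨ x0) ∧ (F ∧ (F ∨ T))

Working:
  start: ((x0 ∨ T) ∧ (x0 ∨ x0)) ∧ (F ∧ (F ∨ T))
  step 1: (T ∧ (x0 ∨ x0)) ∧ (F ∧ (F ∨ T))
  step 2: (x0 ∨ x0) ∧ (F ∧ (F ∨ T))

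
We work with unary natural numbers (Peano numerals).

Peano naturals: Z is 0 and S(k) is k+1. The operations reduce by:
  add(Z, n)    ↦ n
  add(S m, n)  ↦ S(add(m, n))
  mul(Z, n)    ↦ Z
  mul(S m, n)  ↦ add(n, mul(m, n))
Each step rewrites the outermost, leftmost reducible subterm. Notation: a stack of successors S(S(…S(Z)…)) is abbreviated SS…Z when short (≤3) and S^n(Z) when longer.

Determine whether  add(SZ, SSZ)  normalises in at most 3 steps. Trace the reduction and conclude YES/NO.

Answer: YES — reaches normal form SSSZ in 2 ≤ 3 steps

Reduction:
  start: add(SZ, SSZ)
  [1] S(add(Z, SSZ))
  [2] SSSZ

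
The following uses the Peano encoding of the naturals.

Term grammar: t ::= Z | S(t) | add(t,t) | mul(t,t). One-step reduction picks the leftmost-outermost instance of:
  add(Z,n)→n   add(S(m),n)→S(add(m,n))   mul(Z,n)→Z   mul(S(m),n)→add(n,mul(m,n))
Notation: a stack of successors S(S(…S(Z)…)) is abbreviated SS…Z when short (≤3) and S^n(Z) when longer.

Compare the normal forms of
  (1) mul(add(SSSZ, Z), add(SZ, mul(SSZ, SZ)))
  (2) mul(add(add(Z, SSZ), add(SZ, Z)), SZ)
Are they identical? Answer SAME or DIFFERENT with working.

Answer: DIFFERENT — A ⇓ S^9(Z), B ⇓ SSSZ

Derivation:
Term A:
  start: mul(add(SSSZ, Z), add(SZ, mul(SSZ, SZ)))
  [1] mul(S(add(SSZ, Z)), add(SZ, mul(SSZ, SZ)))
  [2] add(add(SZ, mul(SSZ, SZ)), mul(add(SSZ, Z), add(SZ, mul(SSZ, SZ))))
  [3] add(S(add(Z, mul(SSZ, SZ))), mul(add(SSZ, Z), add(SZ, mul(SSZ, SZ))))
  [4] S(add(add(Z, mul(SSZ, SZ)), mul(add(SSZ, Z), add(SZ, mul(SSZ, SZ)))))
  [5] S(add(mul(SSZ, SZ), mul(add(SSZ, Z), add(SZ, mul(SSZ, SZ)))))
  [6] S(add(add(SZ, mul(SZ, SZ)), mul(add(SSZ, Z), add(SZ, mul(SSZ, SZ)))))
  [7] S(add(S(add(Z, mul(SZ, SZ))), mul(add(SSZ, Z), add(SZ, mul(SSZ, SZ)))))
  [8] S(S(add(add(Z, mul(SZ, SZ)), mul(add(SSZ, Z), add(SZ, mul(SSZ, SZ))))))
  [9] S(S(add(mul(SZ, SZ), mul(add(SSZ, Z), add(SZ, mul(SSZ, SZ))))))
  [10] S(S(add(add(SZ, mul(Z, SZ)), mul(add(SSZ, Z), add(SZ, mul(SSZ, SZ))))))
  [11] S(S(add(S(add(Z, mul(Z, SZ))), mul(add(SSZ, Z), add(SZ, mul(SSZ, SZ))))))
  [12] S(S(S(add(add(Z, mul(Z, SZ)), mul(add(SSZ, Z), add(SZ, mul(SSZ, SZ)))))))
  [13] S(S(S(add(mul(Z, SZ), mul(add(SSZ, Z), add(SZ, mul(SSZ, SZ)))))))
  [14] S(S(S(add(Z, mul(add(SSZ, Z), add(SZ, mul(SSZ, SZ)))))))
  [15] S(S(S(mul(add(SSZ, Z), add(SZ, mul(SSZ, SZ))))))
  [16] S(S(S(mul(S(add(SZ, Z)), add(SZ, mul(SSZ, SZ))))))
  [17] S(S(S(add(add(SZ, mul(SSZ, SZ)), mul(add(SZ, Z), add(SZ, mul(SSZ, SZ)))))))
  [18] S(S(S(add(S(add(Z, mul(SSZ, SZ))), mul(add(SZ, Z), add(SZ, mul(SSZ, SZ)))))))
  [19] S(S(S(S(add(add(Z, mul(SSZ, SZ)), mul(add(SZ, Z), add(SZ, mul(SSZ, SZ))))))))
  [20] S(S(S(S(add(mul(SSZ, SZ), mul(add(SZ, Z), add(SZ, mul(SSZ, SZ))))))))
  [21] S(S(S(S(add(add(SZ, mul(SZ, SZ)), mul(add(SZ, Z), add(SZ, mul(SSZ, SZ))))))))
  [22] S(S(S(S(add(S(add(Z, mul(SZ, SZ))), mul(add(SZ, Z), add(SZ, mul(SSZ, SZ))))))))
  [23] S(S(S(S(S(add(add(Z, mul(SZ, SZ)), mul(add(SZ, Z), add(SZ, mul(SSZ, SZ)))))))))
  [24] S(S(S(S(S(add(mul(SZ, SZ), mul(add(SZ, Z), add(SZ, mul(SSZ, SZ)))))))))
  [25] S(S(S(S(S(add(add(SZ, mul(Z, SZ)), mul(add(SZ, Z), add(SZ, mul(SSZ, SZ)))))))))
  [26] S(S(S(S(S(add(S(add(Z, mul(Z, SZ))), mul(add(SZ, Z), add(SZ, mul(SSZ, SZ)))))))))
  [27] S(S(S(S(S(S(add(add(Z, mul(Z, SZ)), mul(add(SZ, Z), add(SZ, mul(SSZ, SZ))))))))))
  [28] S(S(S(S(S(S(add(mul(Z, SZ), mul(add(SZ, Z), add(SZ, mul(SSZ, SZ))))))))))
  [29] S(S(S(S(S(S(add(Z, mul(add(SZ, Z), add(SZ, mul(SSZ, SZ))))))))))
  [30] S(S(S(S(S(S(mul(add(SZ, Z), add(SZ, mul(SSZ, SZ)))))))))
  [31] S(S(S(S(S(S(mul(S(add(Z, Z)), add(SZ, mul(SSZ, SZ)))))))))
  [32] S(S(S(S(S(S(add(add(SZ, mul(SSZ, SZ)), mul(add(Z, Z), add(SZ, mul(SSZ, SZ))))))))))
  [33] S(S(S(S(S(S(add(S(add(Z, mul(SSZ, SZ))), mul(add(Z, Z), add(SZ, mul(SSZ, SZ))))))))))
  [34] S(S(S(S(S(S(S(add(add(Z, mul(SSZ, SZ)), mul(add(Z, Z), add(SZ, mul(SSZ, SZ)))))))))))
  [35] S(S(S(S(S(S(S(add(mul(SSZ, SZ), mul(add(Z, Z), add(SZ, mul(SSZ, SZ)))))))))))
  [36] S(S(S(S(S(S(S(add(add(SZ, mul(SZ, SZ)), mul(add(Z, Z), add(SZ, mul(SSZ, SZ)))))))))))
  [37] S(S(S(S(S(S(S(add(S(add(Z, mul(SZ, SZ))), mul(add(Z, Z), add(SZ, mul(SSZ, SZ)))))))))))
  [38] S(S(S(S(S(S(S(S(add(add(Z, mul(SZ, SZ)), mul(add(Z, Z), add(SZ, mul(SSZ, SZ))))))))))))
  [39] S(S(S(S(S(S(S(S(add(mul(SZ, SZ), mul(add(Z, Z), add(SZ, mul(SSZ, SZ))))))))))))
  [40] S(S(S(S(S(S(S(S(add(add(SZ, mul(Z, SZ)), mul(add(Z, Z), add(SZ, mul(SSZ, SZ))))))))))))
  [41] S(S(S(S(S(S(S(S(add(S(add(Z, mul(Z, SZ))), mul(add(Z, Z), add(SZ, mul(SSZ, SZ))))))))))))
  [42] S(S(S(S(S(S(S(S(S(add(add(Z, mul(Z, SZ)), mul(add(Z, Z), add(SZ, mul(SSZ, SZ)))))))))))))
  [43] S(S(S(S(S(S(S(S(S(add(mul(Z, SZ), mul(add(Z, Z), add(SZ, mul(SSZ, SZ)))))))))))))
  [44] S(S(S(S(S(S(S(S(S(add(Z, mul(add(Z, Z), add(SZ, mul(SSZ, SZ)))))))))))))
  [45] S(S(S(S(S(S(S(S(S(mul(add(Z, Z), add(SZ, mul(SSZ, SZ))))))))))))
  [46] S(S(S(S(S(S(S(S(S(mul(Z, add(SZ, mul(SSZ, SZ))))))))))))
  [47] S^9(Z)

Term B:
  start: mul(add(add(Z, SSZ), add(SZ, Z)), SZ)
  [1] mul(add(SSZ, add(SZ, Z)), SZ)
  [2] mul(S(add(SZ, add(SZ, Z))), SZ)
  [3] add(SZ, mul(add(SZ, add(SZ, Z)), SZ))
  [4] S(add(Z, mul(add(SZ, add(SZ, Z)), SZ)))
  [5] S(mul(add(SZ, add(SZ, Z)), SZ))
  [6] S(mul(S(add(Z, add(SZ, Z))), SZ))
  [7] S(add(SZ, mul(add(Z, add(SZ, Z)), SZ)))
  [8] S(S(add(Z, mul(add(Z, add(SZ, Z)), SZ))))
  [9] S(S(mul(add(Z, add(SZ, Z)), SZ)))
  [10] S(S(mul(add(SZ, Z), SZ)))
  [11] S(S(mul(S(add(Z, Z)), SZ)))
  [12] S(S(add(SZ, mul(add(Z, Z), SZ))))
  [13] S(S(S(add(Z, mul(add(Z, Z), SZ)))))
  [14] S(S(S(mul(add(Z, Z), SZ))))
  [15] S(S(S(mul(Z, SZ))))
  [16] SSSZ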